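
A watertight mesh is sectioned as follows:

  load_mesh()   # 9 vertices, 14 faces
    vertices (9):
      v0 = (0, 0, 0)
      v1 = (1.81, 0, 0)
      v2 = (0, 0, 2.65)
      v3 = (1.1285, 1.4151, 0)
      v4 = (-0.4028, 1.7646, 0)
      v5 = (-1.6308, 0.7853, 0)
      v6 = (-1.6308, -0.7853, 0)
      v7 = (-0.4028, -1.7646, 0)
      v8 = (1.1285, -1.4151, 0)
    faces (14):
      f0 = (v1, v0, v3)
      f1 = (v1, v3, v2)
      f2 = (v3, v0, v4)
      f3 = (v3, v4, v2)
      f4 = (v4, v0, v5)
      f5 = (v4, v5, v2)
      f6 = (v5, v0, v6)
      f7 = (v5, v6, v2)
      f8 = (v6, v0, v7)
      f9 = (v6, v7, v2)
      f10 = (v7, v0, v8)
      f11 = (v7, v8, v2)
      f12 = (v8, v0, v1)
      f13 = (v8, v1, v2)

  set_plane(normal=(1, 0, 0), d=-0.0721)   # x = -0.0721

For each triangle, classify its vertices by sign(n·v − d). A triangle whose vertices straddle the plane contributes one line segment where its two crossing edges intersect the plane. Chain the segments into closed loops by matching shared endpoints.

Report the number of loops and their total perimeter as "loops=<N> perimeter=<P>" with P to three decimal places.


loops=1 perimeter=9.502

Straddling triangles (10 of 14):
  (v3,v0,v4) [++-] → (-0.0721, 0.315858, 0)–(-0.0721, 1.68912, 0)  len=1.3733
  (v3,v4,v2) [+-+] → (-0.0721, 1.68912, 0)–(-0.0721, 0.315858, 2.17566)  len=2.5728
  (v4,v0,v5) [-+-] → (-0.0721, 0.315858, 0)–(-0.0721, 0.0347192, 0)  len=0.2811
  (v4,v5,v2) [--+] → (-0.0721, 0.0347192, 2.53284)–(-0.0721, 0.315858, 2.17566)  len=0.4546
  (v5,v0,v6) [-+-] → (-0.0721, 0.0347192, 0)–(-0.0721, -0.0347192, 0)  len=0.0694
  (v5,v6,v2) [--+] → (-0.0721, -0.0347192, 2.53284)–(-0.0721, 0.0347192, 2.53284)  len=0.0694
  (v6,v0,v7) [-+-] → (-0.0721, -0.0347192, 0)–(-0.0721, -0.315858, 0)  len=0.2811
  (v6,v7,v2) [--+] → (-0.0721, -0.315858, 2.17566)–(-0.0721, -0.0347192, 2.53284)  len=0.4546
  (v7,v0,v8) [-++] → (-0.0721, -0.315858, 0)–(-0.0721, -1.68912, 0)  len=1.3733
  (v7,v8,v2) [-++] → (-0.0721, -1.68912, 0)–(-0.0721, -0.315858, 2.17566)  len=2.5728

Chained into 1 loop(s):
  loop 1: 10 segments, perimeter = 9.5024
Total perimeter = 9.502


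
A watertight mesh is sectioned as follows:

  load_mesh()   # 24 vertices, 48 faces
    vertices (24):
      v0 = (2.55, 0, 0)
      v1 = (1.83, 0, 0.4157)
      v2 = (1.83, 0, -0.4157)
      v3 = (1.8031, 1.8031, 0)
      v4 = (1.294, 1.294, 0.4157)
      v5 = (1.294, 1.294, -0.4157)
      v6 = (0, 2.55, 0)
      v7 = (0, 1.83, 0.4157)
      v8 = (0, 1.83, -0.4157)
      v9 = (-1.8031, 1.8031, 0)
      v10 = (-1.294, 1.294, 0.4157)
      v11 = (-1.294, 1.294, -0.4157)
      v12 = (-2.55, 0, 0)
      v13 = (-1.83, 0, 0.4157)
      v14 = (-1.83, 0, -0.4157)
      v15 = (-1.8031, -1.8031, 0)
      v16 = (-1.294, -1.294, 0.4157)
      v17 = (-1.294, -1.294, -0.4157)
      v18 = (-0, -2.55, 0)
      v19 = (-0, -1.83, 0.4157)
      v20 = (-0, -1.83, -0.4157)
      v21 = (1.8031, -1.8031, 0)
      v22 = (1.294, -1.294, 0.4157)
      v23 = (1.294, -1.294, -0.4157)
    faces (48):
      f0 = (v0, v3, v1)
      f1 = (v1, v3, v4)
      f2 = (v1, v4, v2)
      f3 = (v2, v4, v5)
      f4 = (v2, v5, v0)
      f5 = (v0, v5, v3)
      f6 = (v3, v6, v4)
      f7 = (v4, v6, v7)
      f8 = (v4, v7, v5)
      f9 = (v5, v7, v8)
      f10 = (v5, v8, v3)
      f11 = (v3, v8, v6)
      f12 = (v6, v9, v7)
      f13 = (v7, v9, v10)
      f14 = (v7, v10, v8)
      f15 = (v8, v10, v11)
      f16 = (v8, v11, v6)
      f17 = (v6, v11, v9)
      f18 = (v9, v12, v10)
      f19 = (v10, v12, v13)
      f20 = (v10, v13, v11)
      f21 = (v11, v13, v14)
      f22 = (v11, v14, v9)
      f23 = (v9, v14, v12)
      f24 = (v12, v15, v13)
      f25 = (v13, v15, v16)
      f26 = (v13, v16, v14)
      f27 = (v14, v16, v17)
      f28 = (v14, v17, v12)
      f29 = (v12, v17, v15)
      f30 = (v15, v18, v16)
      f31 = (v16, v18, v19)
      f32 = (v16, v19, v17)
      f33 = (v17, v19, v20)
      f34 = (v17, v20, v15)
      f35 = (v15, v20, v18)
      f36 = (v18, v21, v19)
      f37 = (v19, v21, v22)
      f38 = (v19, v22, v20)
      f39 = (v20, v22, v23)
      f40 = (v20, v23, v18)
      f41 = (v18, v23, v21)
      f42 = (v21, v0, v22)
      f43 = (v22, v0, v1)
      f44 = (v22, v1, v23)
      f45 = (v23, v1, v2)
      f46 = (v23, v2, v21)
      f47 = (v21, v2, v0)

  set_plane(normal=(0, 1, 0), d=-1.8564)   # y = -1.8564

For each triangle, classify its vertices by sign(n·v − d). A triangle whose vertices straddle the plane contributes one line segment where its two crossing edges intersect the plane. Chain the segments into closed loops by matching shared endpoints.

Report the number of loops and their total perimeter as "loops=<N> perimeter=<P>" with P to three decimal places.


Straddling triangles (6 of 48):
  (v15,v18,v16) [+-+] → (-1.67443, -1.8564, 0)–(-0.714585, -1.8564, 0.229562)  len=0.9869
  (v16,v18,v19) [+-+] → (-0.714585, -1.8564, 0.229562)–(0, -1.8564, 0.400458)  len=0.7347
  (v15,v20,v18) [++-] → (0, -1.8564, -0.400458)–(-1.67443, -1.8564, 0)  len=1.7216
  (v18,v21,v19) [-++] → (1.67443, -1.8564, 0)–(0, -1.8564, 0.400458)  len=1.7216
  (v20,v23,v18) [++-] → (0.714585, -1.8564, -0.229562)–(0, -1.8564, -0.400458)  len=0.7347
  (v18,v23,v21) [-++] → (0.714585, -1.8564, -0.229562)–(1.67443, -1.8564, 0)  len=0.9869

Chained into 1 loop(s):
  loop 1: 6 segments, perimeter = 6.8866
Total perimeter = 6.887

loops=1 perimeter=6.887


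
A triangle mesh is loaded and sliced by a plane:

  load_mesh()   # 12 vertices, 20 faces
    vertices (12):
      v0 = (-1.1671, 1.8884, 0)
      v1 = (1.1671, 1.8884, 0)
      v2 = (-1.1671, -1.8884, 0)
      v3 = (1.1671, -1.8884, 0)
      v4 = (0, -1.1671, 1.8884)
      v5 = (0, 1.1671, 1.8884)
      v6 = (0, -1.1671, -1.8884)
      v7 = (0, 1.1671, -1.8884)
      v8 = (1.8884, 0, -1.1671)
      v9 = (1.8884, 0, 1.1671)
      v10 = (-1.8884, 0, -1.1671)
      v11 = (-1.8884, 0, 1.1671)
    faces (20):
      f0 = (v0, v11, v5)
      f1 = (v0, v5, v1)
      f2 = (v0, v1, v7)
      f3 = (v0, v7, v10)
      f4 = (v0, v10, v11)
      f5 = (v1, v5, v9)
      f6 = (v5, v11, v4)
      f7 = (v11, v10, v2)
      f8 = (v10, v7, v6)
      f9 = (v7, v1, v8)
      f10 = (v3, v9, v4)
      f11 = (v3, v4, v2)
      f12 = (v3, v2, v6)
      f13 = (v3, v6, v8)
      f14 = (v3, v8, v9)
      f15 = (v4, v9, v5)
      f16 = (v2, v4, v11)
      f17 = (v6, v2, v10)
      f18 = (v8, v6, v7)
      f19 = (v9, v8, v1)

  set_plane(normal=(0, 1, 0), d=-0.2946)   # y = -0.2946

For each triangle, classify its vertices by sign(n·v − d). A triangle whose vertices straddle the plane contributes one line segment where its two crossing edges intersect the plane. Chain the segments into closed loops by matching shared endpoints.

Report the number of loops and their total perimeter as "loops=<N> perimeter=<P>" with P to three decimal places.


Straddling triangles (10 of 20):
  (v5,v11,v4) [++-] → (-1.41173, -0.2946, 1.34917)–(0, -0.2946, 1.8884)  len=1.5112
  (v11,v10,v2) [++-] → (-1.77587, -0.2946, -0.985026)–(-1.77587, -0.2946, 0.985026)  len=1.9701
  (v10,v7,v6) [++-] → (0, -0.2946, -1.8884)–(-1.41173, -0.2946, -1.34917)  len=1.5112
  (v3,v9,v4) [-+-] → (1.77587, -0.2946, 0.985026)–(1.41173, -0.2946, 1.34917)  len=0.5150
  (v3,v6,v8) [--+] → (1.41173, -0.2946, -1.34917)–(1.77587, -0.2946, -0.985026)  len=0.5150
  (v3,v8,v9) [-++] → (1.77587, -0.2946, -0.985026)–(1.77587, -0.2946, 0.985026)  len=1.9701
  (v4,v9,v5) [-++] → (1.41173, -0.2946, 1.34917)–(0, -0.2946, 1.8884)  len=1.5112
  (v2,v4,v11) [--+] → (-1.41173, -0.2946, 1.34917)–(-1.77587, -0.2946, 0.985026)  len=0.5150
  (v6,v2,v10) [--+] → (-1.77587, -0.2946, -0.985026)–(-1.41173, -0.2946, -1.34917)  len=0.5150
  (v8,v6,v7) [+-+] → (1.41173, -0.2946, -1.34917)–(0, -0.2946, -1.8884)  len=1.5112

Chained into 1 loop(s):
  loop 1: 10 segments, perimeter = 12.0448
Total perimeter = 12.045

loops=1 perimeter=12.045


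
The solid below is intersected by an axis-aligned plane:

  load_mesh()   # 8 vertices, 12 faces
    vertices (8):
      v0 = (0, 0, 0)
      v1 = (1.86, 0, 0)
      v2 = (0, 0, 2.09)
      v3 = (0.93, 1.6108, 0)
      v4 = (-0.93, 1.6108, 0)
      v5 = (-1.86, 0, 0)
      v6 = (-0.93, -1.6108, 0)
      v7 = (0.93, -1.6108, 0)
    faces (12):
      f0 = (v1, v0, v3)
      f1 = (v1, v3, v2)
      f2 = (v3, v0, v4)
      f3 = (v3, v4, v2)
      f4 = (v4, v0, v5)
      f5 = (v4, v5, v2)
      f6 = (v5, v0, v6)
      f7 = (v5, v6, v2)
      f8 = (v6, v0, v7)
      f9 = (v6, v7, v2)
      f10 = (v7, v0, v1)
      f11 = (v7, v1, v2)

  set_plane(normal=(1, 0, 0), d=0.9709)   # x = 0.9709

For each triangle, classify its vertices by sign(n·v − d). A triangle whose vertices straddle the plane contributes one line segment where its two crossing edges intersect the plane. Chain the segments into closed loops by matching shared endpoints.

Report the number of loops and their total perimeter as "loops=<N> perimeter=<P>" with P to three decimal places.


Straddling triangles (4 of 12):
  (v1,v0,v3) [+--] → (0.9709, 0, 0)–(0.9709, 1.53996, 0)  len=1.5400
  (v1,v3,v2) [+--] → (0.9709, 1.53996, 0)–(0.9709, 0, 0.999042)  len=1.8356
  (v7,v0,v1) [--+] → (0.9709, 0, 0)–(0.9709, -1.53996, 0)  len=1.5400
  (v7,v1,v2) [-+-] → (0.9709, -1.53996, 0)–(0.9709, 0, 0.999042)  len=1.8356

Chained into 1 loop(s):
  loop 1: 4 segments, perimeter = 6.7512
Total perimeter = 6.751

loops=1 perimeter=6.751


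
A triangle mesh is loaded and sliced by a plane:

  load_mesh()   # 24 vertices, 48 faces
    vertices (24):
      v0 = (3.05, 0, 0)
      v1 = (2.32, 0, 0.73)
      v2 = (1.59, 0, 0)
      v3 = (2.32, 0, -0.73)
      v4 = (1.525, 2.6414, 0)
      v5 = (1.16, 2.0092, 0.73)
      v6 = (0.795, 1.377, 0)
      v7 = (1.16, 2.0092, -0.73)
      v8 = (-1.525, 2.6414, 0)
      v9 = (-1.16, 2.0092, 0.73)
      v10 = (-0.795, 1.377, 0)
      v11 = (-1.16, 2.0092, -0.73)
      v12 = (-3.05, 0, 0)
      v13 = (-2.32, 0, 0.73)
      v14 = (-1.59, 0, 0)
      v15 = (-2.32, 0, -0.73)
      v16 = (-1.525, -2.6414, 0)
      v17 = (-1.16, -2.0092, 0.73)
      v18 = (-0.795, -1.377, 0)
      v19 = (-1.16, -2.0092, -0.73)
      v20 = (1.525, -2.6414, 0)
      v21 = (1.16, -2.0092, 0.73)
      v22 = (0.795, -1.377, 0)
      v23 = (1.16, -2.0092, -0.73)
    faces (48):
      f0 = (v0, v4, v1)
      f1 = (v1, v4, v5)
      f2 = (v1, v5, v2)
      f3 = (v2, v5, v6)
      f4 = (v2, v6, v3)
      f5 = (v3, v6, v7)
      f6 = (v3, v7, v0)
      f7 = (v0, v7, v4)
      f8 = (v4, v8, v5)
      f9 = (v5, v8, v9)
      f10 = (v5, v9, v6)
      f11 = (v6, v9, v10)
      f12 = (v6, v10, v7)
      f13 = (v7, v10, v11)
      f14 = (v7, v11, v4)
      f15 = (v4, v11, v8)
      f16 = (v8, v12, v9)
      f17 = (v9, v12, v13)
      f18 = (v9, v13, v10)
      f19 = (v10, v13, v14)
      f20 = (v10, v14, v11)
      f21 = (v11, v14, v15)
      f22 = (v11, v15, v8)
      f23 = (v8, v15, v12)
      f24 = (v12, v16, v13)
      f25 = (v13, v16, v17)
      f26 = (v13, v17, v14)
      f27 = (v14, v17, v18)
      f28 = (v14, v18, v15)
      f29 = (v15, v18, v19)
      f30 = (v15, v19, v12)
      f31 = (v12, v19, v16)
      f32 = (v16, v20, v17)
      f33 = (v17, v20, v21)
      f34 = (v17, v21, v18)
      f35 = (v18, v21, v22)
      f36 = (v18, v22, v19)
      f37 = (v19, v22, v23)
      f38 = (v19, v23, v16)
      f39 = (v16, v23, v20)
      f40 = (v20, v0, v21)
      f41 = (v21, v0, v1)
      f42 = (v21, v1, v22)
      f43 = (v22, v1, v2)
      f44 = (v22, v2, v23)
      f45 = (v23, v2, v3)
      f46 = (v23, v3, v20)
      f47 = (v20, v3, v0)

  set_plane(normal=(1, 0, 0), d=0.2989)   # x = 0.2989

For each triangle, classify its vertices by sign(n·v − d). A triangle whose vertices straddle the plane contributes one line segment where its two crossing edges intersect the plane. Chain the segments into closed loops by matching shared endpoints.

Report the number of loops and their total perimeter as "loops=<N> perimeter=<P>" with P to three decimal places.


loops=2 perimeter=7.726

Straddling triangles (16 of 48):
  (v4,v8,v5) [+-+] → (0.2989, 2.6414, 0)–(0.2989, 2.21195, 0.495883)  len=0.6560
  (v5,v8,v9) [+--] → (0.2989, 2.21195, 0.495883)–(0.2989, 2.0092, 0.73)  len=0.3097
  (v5,v9,v6) [+-+] → (0.2989, 2.0092, 0.73)–(0.2989, 1.53743, 0.185245)  len=0.7206
  (v6,v9,v10) [+--] → (0.2989, 1.53743, 0.185245)–(0.2989, 1.377, 0)  len=0.2451
  (v6,v10,v7) [+-+] → (0.2989, 1.377, 0)–(0.2989, 1.73074, -0.408464)  len=0.5403
  (v7,v10,v11) [+--] → (0.2989, 1.73074, -0.408464)–(0.2989, 2.0092, -0.73)  len=0.4254
  (v7,v11,v4) [+-+] → (0.2989, 2.0092, -0.73)–(0.2989, 2.35271, -0.333353)  len=0.5247
  (v4,v11,v8) [+--] → (0.2989, 2.35271, -0.333353)–(0.2989, 2.6414, 0)  len=0.4410
  (v16,v20,v17) [-+-] → (0.2989, -2.6414, 0)–(0.2989, -2.35271, 0.333353)  len=0.4410
  (v17,v20,v21) [-++] → (0.2989, -2.35271, 0.333353)–(0.2989, -2.0092, 0.73)  len=0.5247
  (v17,v21,v18) [-+-] → (0.2989, -2.0092, 0.73)–(0.2989, -1.73074, 0.408464)  len=0.4254
  (v18,v21,v22) [-++] → (0.2989, -1.73074, 0.408464)–(0.2989, -1.377, 0)  len=0.5403
  (v18,v22,v19) [-+-] → (0.2989, -1.377, 0)–(0.2989, -1.53743, -0.185245)  len=0.2451
  (v19,v22,v23) [-++] → (0.2989, -1.53743, -0.185245)–(0.2989, -2.0092, -0.73)  len=0.7206
  (v19,v23,v16) [-+-] → (0.2989, -2.0092, -0.73)–(0.2989, -2.21195, -0.495883)  len=0.3097
  (v16,v23,v20) [-++] → (0.2989, -2.21195, -0.495883)–(0.2989, -2.6414, 0)  len=0.6560

Chained into 2 loop(s):
  loop 1: 8 segments, perimeter = 3.8628
  loop 2: 8 segments, perimeter = 3.8628
Total perimeter = 7.726


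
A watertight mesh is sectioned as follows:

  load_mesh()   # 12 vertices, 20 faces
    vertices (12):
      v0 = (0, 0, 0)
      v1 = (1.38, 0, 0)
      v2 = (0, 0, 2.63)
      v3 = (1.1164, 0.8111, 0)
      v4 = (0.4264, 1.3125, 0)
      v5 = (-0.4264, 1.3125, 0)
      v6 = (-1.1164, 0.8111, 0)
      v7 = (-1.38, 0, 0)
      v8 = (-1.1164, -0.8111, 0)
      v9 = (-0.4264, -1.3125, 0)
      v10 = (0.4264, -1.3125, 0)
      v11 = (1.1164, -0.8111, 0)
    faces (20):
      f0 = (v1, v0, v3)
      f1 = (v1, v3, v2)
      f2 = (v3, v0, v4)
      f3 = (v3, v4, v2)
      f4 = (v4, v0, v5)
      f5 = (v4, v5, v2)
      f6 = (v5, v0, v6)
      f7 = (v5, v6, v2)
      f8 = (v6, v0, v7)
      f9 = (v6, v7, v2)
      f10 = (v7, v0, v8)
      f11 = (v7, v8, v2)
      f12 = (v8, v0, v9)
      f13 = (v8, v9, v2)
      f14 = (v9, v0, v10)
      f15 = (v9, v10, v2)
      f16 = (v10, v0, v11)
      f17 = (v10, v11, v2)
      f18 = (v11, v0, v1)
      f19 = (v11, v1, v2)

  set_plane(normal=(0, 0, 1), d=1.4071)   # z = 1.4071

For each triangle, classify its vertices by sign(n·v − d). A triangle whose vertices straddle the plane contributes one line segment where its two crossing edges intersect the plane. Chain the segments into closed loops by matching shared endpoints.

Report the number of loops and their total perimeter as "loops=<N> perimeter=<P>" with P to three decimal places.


loops=1 perimeter=3.966

Straddling triangles (10 of 20):
  (v1,v3,v2) [--+] → (0.519105, 0.377146, 1.4071)–(0.641674, 0, 1.4071)  len=0.3966
  (v3,v4,v2) [--+] → (0.198268, 0.610288, 1.4071)–(0.519105, 0.377146, 1.4071)  len=0.3966
  (v4,v5,v2) [--+] → (-0.198268, 0.610288, 1.4071)–(0.198268, 0.610288, 1.4071)  len=0.3965
  (v5,v6,v2) [--+] → (-0.519105, 0.377146, 1.4071)–(-0.198268, 0.610288, 1.4071)  len=0.3966
  (v6,v7,v2) [--+] → (-0.641674, 0, 1.4071)–(-0.519105, 0.377146, 1.4071)  len=0.3966
  (v7,v8,v2) [--+] → (-0.519105, -0.377146, 1.4071)–(-0.641674, 0, 1.4071)  len=0.3966
  (v8,v9,v2) [--+] → (-0.198268, -0.610288, 1.4071)–(-0.519105, -0.377146, 1.4071)  len=0.3966
  (v9,v10,v2) [--+] → (0.198268, -0.610288, 1.4071)–(-0.198268, -0.610288, 1.4071)  len=0.3965
  (v10,v11,v2) [--+] → (0.519105, -0.377146, 1.4071)–(0.198268, -0.610288, 1.4071)  len=0.3966
  (v11,v1,v2) [--+] → (0.641674, 0, 1.4071)–(0.519105, -0.377146, 1.4071)  len=0.3966

Chained into 1 loop(s):
  loop 1: 10 segments, perimeter = 3.9657
Total perimeter = 3.966


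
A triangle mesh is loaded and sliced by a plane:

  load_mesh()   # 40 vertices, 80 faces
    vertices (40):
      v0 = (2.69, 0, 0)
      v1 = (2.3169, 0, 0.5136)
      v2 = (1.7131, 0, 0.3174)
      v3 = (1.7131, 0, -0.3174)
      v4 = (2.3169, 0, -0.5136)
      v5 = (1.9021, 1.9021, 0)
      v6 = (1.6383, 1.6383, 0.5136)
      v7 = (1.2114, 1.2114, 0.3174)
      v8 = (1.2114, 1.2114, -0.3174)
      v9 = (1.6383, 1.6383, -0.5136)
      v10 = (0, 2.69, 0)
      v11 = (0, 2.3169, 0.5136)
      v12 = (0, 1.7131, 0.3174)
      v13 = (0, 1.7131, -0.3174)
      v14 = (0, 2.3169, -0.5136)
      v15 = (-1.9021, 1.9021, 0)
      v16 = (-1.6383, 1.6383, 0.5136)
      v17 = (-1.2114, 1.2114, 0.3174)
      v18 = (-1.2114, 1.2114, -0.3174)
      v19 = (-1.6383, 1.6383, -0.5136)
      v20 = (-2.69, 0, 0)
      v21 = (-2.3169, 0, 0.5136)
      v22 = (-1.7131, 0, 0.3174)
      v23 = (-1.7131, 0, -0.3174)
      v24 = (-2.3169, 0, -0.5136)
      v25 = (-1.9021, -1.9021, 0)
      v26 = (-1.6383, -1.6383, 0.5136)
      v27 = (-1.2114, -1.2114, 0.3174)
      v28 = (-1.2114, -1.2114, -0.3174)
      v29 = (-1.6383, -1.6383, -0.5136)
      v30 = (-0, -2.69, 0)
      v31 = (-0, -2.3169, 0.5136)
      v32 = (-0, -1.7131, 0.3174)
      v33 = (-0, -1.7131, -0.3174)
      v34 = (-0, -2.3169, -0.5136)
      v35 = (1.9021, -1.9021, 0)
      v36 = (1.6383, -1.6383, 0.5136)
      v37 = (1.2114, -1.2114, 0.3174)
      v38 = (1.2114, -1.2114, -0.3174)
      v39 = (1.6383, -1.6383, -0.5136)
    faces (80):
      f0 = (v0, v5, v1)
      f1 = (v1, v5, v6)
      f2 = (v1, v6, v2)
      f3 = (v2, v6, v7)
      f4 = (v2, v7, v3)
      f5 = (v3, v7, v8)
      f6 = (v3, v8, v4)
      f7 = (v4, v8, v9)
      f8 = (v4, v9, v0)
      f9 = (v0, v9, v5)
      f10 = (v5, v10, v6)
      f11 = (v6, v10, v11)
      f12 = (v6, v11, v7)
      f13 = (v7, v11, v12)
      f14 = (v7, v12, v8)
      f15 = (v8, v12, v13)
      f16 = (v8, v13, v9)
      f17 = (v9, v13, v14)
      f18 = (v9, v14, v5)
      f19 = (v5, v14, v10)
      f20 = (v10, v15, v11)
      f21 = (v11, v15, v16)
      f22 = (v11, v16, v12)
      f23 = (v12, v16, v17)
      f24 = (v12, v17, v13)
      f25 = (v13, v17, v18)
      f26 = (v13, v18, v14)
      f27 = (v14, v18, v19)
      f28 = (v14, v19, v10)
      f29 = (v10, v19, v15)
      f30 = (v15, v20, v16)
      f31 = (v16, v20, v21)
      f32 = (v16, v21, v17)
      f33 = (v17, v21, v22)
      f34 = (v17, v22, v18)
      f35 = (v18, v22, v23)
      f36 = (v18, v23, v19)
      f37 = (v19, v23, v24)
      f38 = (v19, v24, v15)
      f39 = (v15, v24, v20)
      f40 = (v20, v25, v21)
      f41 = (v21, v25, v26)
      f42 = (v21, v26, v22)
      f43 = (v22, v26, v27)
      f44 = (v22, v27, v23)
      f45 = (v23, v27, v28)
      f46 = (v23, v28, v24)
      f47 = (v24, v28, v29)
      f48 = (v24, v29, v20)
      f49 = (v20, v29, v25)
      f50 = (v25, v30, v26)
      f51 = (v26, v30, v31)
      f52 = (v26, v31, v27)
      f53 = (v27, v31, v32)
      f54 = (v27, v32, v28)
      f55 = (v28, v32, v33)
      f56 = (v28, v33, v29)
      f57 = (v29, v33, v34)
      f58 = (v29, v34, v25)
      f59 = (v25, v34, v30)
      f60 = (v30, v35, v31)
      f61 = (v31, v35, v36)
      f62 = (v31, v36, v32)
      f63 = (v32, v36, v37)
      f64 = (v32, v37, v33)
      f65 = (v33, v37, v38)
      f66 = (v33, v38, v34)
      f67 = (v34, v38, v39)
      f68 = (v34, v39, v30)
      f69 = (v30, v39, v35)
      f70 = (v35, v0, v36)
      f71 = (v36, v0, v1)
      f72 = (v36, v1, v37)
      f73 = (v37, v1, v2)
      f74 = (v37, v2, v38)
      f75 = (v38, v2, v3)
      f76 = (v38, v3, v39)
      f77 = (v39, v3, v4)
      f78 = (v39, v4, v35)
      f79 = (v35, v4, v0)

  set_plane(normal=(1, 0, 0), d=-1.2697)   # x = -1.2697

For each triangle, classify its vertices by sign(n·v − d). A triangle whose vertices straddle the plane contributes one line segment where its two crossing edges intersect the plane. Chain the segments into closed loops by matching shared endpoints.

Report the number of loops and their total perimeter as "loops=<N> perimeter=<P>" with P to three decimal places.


Straddling triangles (24 of 80):
  (v10,v15,v11) [+-+] → (-1.2697, 2.16406, 0)–(-1.2697, 2.04001, 0.170759)  len=0.2111
  (v11,v15,v16) [+--] → (-1.2697, 2.04001, 0.170759)–(-1.2697, 1.79098, 0.5136)  len=0.4237
  (v11,v16,v12) [+-+] → (-1.2697, 1.79098, 0.5136)–(-1.2697, 1.65513, 0.469457)  len=0.1428
  (v12,v16,v17) [+-+] → (-1.2697, 1.65513, 0.469457)–(-1.2697, 1.2697, 0.344194)  len=0.4053
  (v14,v18,v19) [++-] → (-1.2697, 1.2697, -0.344194)–(-1.2697, 1.79098, -0.5136)  len=0.5481
  (v14,v19,v10) [+-+] → (-1.2697, 1.79098, -0.5136)–(-1.2697, 1.87492, -0.398045)  len=0.1428
  (v10,v19,v15) [+--] → (-1.2697, 1.87492, -0.398045)–(-1.2697, 2.16406, 0)  len=0.4920
  (v16,v21,v17) [--+] → (-1.2697, 1.14752, 0.327747)–(-1.2697, 1.2697, 0.344194)  len=0.1233
  (v17,v21,v22) [+--] → (-1.2697, 1.14752, 0.327747)–(-1.2697, 1.07063, 0.3174)  len=0.0776
  (v17,v22,v18) [+-+] → (-1.2697, 1.07063, 0.3174)–(-1.2697, 1.07063, -0.243633)  len=0.5610
  (v18,v22,v23) [+--] → (-1.2697, 1.07063, -0.243633)–(-1.2697, 1.07063, -0.3174)  len=0.0738
  (v18,v23,v19) [+--] → (-1.2697, 1.07063, -0.3174)–(-1.2697, 1.2697, -0.344194)  len=0.2009
  (v22,v26,v27) [--+] → (-1.2697, -1.2697, 0.344194)–(-1.2697, -1.07063, 0.3174)  len=0.2009
  (v22,v27,v23) [-+-] → (-1.2697, -1.07063, 0.3174)–(-1.2697, -1.07063, 0.243633)  len=0.0738
  (v23,v27,v28) [-++] → (-1.2697, -1.07063, 0.243633)–(-1.2697, -1.07063, -0.3174)  len=0.5610
  (v23,v28,v24) [-+-] → (-1.2697, -1.07063, -0.3174)–(-1.2697, -1.14752, -0.327747)  len=0.0776
  (v24,v28,v29) [-+-] → (-1.2697, -1.14752, -0.327747)–(-1.2697, -1.2697, -0.344194)  len=0.1233
  (v25,v30,v26) [-+-] → (-1.2697, -2.16406, 0)–(-1.2697, -1.87492, 0.398045)  len=0.4920
  (v26,v30,v31) [-++] → (-1.2697, -1.87492, 0.398045)–(-1.2697, -1.79098, 0.5136)  len=0.1428
  (v26,v31,v27) [-++] → (-1.2697, -1.79098, 0.5136)–(-1.2697, -1.2697, 0.344194)  len=0.5481
  (v28,v33,v29) [++-] → (-1.2697, -1.65513, -0.469457)–(-1.2697, -1.2697, -0.344194)  len=0.4053
  (v29,v33,v34) [-++] → (-1.2697, -1.65513, -0.469457)–(-1.2697, -1.79098, -0.5136)  len=0.1428
  (v29,v34,v25) [-+-] → (-1.2697, -1.79098, -0.5136)–(-1.2697, -2.04001, -0.170759)  len=0.4237
  (v25,v34,v30) [-++] → (-1.2697, -2.04001, -0.170759)–(-1.2697, -2.16406, 0)  len=0.2111

Chained into 2 loop(s):
  loop 1: 12 segments, perimeter = 3.4024
  loop 2: 12 segments, perimeter = 3.4024
Total perimeter = 6.805

loops=2 perimeter=6.805


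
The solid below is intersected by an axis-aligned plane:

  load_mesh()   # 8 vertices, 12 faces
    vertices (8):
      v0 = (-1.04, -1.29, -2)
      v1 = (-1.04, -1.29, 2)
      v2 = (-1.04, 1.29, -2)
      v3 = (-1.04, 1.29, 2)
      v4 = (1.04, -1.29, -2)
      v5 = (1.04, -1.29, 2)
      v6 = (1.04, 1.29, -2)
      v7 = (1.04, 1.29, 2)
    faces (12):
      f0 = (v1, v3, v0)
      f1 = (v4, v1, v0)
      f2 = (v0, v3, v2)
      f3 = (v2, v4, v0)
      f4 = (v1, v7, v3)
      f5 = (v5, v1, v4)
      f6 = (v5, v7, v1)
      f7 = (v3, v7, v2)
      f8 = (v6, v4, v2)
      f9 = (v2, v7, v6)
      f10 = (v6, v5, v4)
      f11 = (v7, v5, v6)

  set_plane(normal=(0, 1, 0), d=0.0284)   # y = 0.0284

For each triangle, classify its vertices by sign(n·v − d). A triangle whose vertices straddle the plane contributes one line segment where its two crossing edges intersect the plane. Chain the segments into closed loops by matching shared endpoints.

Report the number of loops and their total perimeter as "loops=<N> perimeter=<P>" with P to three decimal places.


Straddling triangles (8 of 12):
  (v1,v3,v0) [-+-] → (-1.04, 0.0284, 2)–(-1.04, 0.0284, 0.044031)  len=1.9560
  (v0,v3,v2) [-++] → (-1.04, 0.0284, 0.044031)–(-1.04, 0.0284, -2)  len=2.0440
  (v2,v4,v0) [+--] → (-0.0228961, 0.0284, -2)–(-1.04, 0.0284, -2)  len=1.0171
  (v1,v7,v3) [-++] → (0.0228961, 0.0284, 2)–(-1.04, 0.0284, 2)  len=1.0629
  (v5,v7,v1) [-+-] → (1.04, 0.0284, 2)–(0.0228961, 0.0284, 2)  len=1.0171
  (v6,v4,v2) [+-+] → (1.04, 0.0284, -2)–(-0.0228961, 0.0284, -2)  len=1.0629
  (v6,v5,v4) [+--] → (1.04, 0.0284, -0.044031)–(1.04, 0.0284, -2)  len=1.9560
  (v7,v5,v6) [+-+] → (1.04, 0.0284, 2)–(1.04, 0.0284, -0.044031)  len=2.0440

Chained into 1 loop(s):
  loop 1: 8 segments, perimeter = 12.1600
Total perimeter = 12.160

loops=1 perimeter=12.160


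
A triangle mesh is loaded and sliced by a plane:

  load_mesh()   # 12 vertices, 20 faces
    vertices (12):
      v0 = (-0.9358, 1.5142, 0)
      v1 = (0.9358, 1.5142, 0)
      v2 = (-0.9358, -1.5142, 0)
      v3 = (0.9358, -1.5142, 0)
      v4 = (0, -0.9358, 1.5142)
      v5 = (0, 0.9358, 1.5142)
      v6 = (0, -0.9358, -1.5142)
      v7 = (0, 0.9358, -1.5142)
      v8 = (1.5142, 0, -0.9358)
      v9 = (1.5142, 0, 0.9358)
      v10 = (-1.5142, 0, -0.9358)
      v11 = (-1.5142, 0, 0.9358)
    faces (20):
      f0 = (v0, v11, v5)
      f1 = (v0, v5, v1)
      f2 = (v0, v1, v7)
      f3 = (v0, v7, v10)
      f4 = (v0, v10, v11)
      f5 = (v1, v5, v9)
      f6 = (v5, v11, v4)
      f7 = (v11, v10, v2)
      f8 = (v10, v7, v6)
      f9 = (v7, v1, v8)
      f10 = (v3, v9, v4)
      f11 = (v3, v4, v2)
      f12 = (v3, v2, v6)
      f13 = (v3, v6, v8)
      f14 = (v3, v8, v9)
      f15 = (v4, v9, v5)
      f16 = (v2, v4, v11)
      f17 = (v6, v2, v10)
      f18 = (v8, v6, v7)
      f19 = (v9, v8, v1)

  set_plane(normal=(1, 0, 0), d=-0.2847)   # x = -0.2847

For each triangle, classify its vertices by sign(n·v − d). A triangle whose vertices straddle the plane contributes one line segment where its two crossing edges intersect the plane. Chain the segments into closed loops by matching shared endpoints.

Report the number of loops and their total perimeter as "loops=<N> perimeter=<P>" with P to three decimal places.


loops=1 perimeter=9.541

Straddling triangles (10 of 20):
  (v0,v11,v5) [--+] → (-0.2847, 0.759851, 1.40545)–(-0.2847, 1.11177, 1.05353)  len=0.4977
  (v0,v5,v1) [-++] → (-0.2847, 1.11177, 1.05353)–(-0.2847, 1.5142, 0)  len=1.1278
  (v0,v1,v7) [-++] → (-0.2847, 1.5142, 0)–(-0.2847, 1.11177, -1.05353)  len=1.1278
  (v0,v7,v10) [-+-] → (-0.2847, 1.11177, -1.05353)–(-0.2847, 0.759851, -1.40545)  len=0.4977
  (v5,v11,v4) [+-+] → (-0.2847, 0.759851, 1.40545)–(-0.2847, -0.759851, 1.40545)  len=1.5197
  (v10,v7,v6) [-++] → (-0.2847, 0.759851, -1.40545)–(-0.2847, -0.759851, -1.40545)  len=1.5197
  (v3,v4,v2) [++-] → (-0.2847, -1.11177, 1.05353)–(-0.2847, -1.5142, 0)  len=1.1278
  (v3,v2,v6) [+-+] → (-0.2847, -1.5142, 0)–(-0.2847, -1.11177, -1.05353)  len=1.1278
  (v2,v4,v11) [-+-] → (-0.2847, -1.11177, 1.05353)–(-0.2847, -0.759851, 1.40545)  len=0.4977
  (v6,v2,v10) [+--] → (-0.2847, -1.11177, -1.05353)–(-0.2847, -0.759851, -1.40545)  len=0.4977

Chained into 1 loop(s):
  loop 1: 10 segments, perimeter = 9.5413
Total perimeter = 9.541


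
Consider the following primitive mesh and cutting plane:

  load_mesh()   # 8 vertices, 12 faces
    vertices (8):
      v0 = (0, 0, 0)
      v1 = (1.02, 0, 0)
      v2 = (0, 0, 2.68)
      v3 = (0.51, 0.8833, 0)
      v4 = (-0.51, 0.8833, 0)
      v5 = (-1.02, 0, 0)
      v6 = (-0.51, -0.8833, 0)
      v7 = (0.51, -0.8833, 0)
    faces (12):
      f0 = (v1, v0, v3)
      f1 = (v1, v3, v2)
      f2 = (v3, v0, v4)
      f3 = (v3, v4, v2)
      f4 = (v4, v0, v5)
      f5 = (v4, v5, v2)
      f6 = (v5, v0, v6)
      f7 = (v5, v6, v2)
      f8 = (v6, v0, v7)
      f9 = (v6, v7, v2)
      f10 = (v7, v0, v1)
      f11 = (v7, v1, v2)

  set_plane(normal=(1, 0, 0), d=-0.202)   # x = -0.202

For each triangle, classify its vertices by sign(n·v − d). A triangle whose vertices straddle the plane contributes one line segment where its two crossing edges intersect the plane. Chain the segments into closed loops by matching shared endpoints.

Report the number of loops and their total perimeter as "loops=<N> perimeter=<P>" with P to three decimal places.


Straddling triangles (8 of 12):
  (v3,v0,v4) [++-] → (-0.202, 0.349856, 0)–(-0.202, 0.8833, 0)  len=0.5334
  (v3,v4,v2) [+-+] → (-0.202, 0.8833, 0)–(-0.202, 0.349856, 1.61851)  len=1.7042
  (v4,v0,v5) [-+-] → (-0.202, 0.349856, 0)–(-0.202, 0, 0)  len=0.3499
  (v4,v5,v2) [--+] → (-0.202, 0, 2.14925)–(-0.202, 0.349856, 1.61851)  len=0.6357
  (v5,v0,v6) [-+-] → (-0.202, 0, 0)–(-0.202, -0.349856, 0)  len=0.3499
  (v5,v6,v2) [--+] → (-0.202, -0.349856, 1.61851)–(-0.202, 0, 2.14925)  len=0.6357
  (v6,v0,v7) [-++] → (-0.202, -0.349856, 0)–(-0.202, -0.8833, 0)  len=0.5334
  (v6,v7,v2) [-++] → (-0.202, -0.8833, 0)–(-0.202, -0.349856, 1.61851)  len=1.7042

Chained into 1 loop(s):
  loop 1: 8 segments, perimeter = 6.4463
Total perimeter = 6.446

loops=1 perimeter=6.446


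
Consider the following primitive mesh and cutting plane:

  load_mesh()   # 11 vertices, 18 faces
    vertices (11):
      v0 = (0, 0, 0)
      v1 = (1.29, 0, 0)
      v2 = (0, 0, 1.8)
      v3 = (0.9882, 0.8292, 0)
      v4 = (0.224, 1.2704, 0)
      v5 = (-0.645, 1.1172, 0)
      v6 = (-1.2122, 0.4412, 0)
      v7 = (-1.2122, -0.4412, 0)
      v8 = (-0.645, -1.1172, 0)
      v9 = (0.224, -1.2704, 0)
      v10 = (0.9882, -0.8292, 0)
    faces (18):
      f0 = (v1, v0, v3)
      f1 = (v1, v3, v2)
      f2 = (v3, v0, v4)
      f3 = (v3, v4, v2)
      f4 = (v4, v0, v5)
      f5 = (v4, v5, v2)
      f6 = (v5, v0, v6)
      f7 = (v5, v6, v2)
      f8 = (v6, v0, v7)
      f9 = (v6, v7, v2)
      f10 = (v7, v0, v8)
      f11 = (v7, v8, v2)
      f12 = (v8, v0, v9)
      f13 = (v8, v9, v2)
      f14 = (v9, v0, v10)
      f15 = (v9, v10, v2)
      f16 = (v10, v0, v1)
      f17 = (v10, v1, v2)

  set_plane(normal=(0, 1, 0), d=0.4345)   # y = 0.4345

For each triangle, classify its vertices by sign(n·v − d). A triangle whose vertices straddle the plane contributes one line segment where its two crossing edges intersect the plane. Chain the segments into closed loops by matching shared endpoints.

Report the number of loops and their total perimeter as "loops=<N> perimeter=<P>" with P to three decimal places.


loops=1 perimeter=5.747

Straddling triangles (10 of 18):
  (v1,v0,v3) [--+] → (0.517816, 0.4345, 0)–(1.13186, 0.4345, 0)  len=0.6140
  (v1,v3,v2) [-+-] → (1.13186, 0.4345, 0)–(0.517816, 0.4345, 0.856802)  len=1.0541
  (v3,v0,v4) [+-+] → (0.517816, 0.4345, 0)–(0.0766121, 0.4345, 0)  len=0.4412
  (v3,v4,v2) [++-] → (0.0766121, 0.4345, 1.18437)–(0.517816, 0.4345, 0.856802)  len=0.5495
  (v4,v0,v5) [+-+] → (0.0766121, 0.4345, 0)–(-0.250853, 0.4345, 0)  len=0.3275
  (v4,v5,v2) [++-] → (-0.250853, 0.4345, 1.09995)–(0.0766121, 0.4345, 1.18437)  len=0.3382
  (v5,v0,v6) [+-+] → (-0.250853, 0.4345, 0)–(-1.19379, 0.4345, 0)  len=0.9429
  (v5,v6,v2) [++-] → (-1.19379, 0.4345, 0.0273345)–(-0.250853, 0.4345, 1.09995)  len=1.4282
  (v6,v0,v7) [+--] → (-1.19379, 0.4345, 0)–(-1.2122, 0.4345, 0)  len=0.0184
  (v6,v7,v2) [+--] → (-1.2122, 0.4345, 0)–(-1.19379, 0.4345, 0.0273345)  len=0.0330

Chained into 1 loop(s):
  loop 1: 10 segments, perimeter = 5.7470
Total perimeter = 5.747


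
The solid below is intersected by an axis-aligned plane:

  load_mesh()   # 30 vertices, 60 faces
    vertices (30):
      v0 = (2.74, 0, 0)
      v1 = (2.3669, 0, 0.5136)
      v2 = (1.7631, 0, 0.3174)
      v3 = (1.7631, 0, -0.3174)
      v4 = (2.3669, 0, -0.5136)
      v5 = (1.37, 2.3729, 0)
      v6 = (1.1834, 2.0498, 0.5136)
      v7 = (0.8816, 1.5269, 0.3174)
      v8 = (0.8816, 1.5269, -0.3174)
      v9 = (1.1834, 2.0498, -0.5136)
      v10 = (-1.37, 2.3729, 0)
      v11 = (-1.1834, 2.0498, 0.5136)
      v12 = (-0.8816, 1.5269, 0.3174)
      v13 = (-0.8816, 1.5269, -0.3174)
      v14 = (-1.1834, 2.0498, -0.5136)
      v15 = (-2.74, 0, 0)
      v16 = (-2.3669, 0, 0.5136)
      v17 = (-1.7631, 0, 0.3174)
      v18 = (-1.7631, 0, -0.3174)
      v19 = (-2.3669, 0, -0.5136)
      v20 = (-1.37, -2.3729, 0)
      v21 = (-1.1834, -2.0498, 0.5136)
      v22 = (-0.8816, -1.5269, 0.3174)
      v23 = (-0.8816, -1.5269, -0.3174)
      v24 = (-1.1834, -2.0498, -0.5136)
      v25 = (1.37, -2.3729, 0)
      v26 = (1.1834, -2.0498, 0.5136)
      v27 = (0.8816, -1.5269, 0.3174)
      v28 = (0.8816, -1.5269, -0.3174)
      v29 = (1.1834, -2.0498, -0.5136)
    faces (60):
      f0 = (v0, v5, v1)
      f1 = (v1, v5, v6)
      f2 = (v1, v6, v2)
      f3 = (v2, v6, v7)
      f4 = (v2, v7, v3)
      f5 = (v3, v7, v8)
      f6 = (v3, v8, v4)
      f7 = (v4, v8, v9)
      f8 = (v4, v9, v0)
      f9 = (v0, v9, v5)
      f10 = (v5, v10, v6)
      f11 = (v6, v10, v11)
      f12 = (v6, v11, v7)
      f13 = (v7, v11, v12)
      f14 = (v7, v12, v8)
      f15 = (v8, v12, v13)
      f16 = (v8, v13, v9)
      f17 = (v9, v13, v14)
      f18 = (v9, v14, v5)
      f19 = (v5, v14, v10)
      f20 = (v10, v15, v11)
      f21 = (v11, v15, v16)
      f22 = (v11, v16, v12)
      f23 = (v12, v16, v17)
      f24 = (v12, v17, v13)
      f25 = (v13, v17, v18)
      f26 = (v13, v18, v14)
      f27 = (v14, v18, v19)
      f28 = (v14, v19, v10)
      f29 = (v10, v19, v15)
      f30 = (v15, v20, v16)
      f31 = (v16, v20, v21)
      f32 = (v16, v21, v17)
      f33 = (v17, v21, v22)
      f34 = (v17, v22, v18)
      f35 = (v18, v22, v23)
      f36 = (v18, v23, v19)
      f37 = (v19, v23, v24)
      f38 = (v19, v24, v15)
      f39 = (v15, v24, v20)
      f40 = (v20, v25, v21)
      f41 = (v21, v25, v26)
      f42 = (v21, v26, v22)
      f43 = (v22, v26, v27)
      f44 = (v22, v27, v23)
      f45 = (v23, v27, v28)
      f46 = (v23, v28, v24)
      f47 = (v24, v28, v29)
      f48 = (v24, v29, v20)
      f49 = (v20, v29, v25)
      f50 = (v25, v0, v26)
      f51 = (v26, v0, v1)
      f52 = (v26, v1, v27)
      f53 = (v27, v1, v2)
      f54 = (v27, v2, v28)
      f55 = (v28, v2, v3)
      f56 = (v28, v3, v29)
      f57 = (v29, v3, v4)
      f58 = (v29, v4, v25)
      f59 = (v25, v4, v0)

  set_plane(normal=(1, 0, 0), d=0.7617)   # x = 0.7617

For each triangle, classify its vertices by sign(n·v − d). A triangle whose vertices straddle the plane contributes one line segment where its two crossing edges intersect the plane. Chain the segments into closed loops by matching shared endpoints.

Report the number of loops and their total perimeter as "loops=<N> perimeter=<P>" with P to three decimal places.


loops=2 perimeter=5.931

Straddling triangles (20 of 60):
  (v5,v10,v6) [+-+] → (0.7617, 2.3729, 0)–(0.7617, 2.10316, 0.428778)  len=0.5066
  (v6,v10,v11) [+--] → (0.7617, 2.10316, 0.428778)–(0.7617, 2.0498, 0.5136)  len=0.1002
  (v6,v11,v7) [+-+] → (0.7617, 2.0498, 0.5136)–(0.7617, 1.55726, 0.328792)  len=0.5261
  (v7,v11,v12) [+--] → (0.7617, 1.55726, 0.328792)–(0.7617, 1.5269, 0.3174)  len=0.0324
  (v7,v12,v8) [+-+] → (0.7617, 1.5269, 0.3174)–(0.7617, 1.5269, -0.274233)  len=0.5916
  (v8,v12,v13) [+--] → (0.7617, 1.5269, -0.274233)–(0.7617, 1.5269, -0.3174)  len=0.0432
  (v8,v13,v9) [+-+] → (0.7617, 1.5269, -0.3174)–(0.7617, 1.94302, -0.473533)  len=0.4444
  (v9,v13,v14) [+--] → (0.7617, 1.94302, -0.473533)–(0.7617, 2.0498, -0.5136)  len=0.1141
  (v9,v14,v5) [+-+] → (0.7617, 2.0498, -0.5136)–(0.7617, 2.29593, -0.122356)  len=0.4622
  (v5,v14,v10) [+--] → (0.7617, 2.29593, -0.122356)–(0.7617, 2.3729, 0)  len=0.1446
  (v20,v25,v21) [-+-] → (0.7617, -2.3729, 0)–(0.7617, -2.29593, 0.122356)  len=0.1446
  (v21,v25,v26) [-++] → (0.7617, -2.29593, 0.122356)–(0.7617, -2.0498, 0.5136)  len=0.4622
  (v21,v26,v22) [-+-] → (0.7617, -2.0498, 0.5136)–(0.7617, -1.94302, 0.473533)  len=0.1141
  (v22,v26,v27) [-++] → (0.7617, -1.94302, 0.473533)–(0.7617, -1.5269, 0.3174)  len=0.4444
  (v22,v27,v23) [-+-] → (0.7617, -1.5269, 0.3174)–(0.7617, -1.5269, 0.274233)  len=0.0432
  (v23,v27,v28) [-++] → (0.7617, -1.5269, 0.274233)–(0.7617, -1.5269, -0.3174)  len=0.5916
  (v23,v28,v24) [-+-] → (0.7617, -1.5269, -0.3174)–(0.7617, -1.55726, -0.328792)  len=0.0324
  (v24,v28,v29) [-++] → (0.7617, -1.55726, -0.328792)–(0.7617, -2.0498, -0.5136)  len=0.5261
  (v24,v29,v20) [-+-] → (0.7617, -2.0498, -0.5136)–(0.7617, -2.10316, -0.428778)  len=0.1002
  (v20,v29,v25) [-++] → (0.7617, -2.10316, -0.428778)–(0.7617, -2.3729, 0)  len=0.5066

Chained into 2 loop(s):
  loop 1: 10 segments, perimeter = 2.9653
  loop 2: 10 segments, perimeter = 2.9653
Total perimeter = 5.931


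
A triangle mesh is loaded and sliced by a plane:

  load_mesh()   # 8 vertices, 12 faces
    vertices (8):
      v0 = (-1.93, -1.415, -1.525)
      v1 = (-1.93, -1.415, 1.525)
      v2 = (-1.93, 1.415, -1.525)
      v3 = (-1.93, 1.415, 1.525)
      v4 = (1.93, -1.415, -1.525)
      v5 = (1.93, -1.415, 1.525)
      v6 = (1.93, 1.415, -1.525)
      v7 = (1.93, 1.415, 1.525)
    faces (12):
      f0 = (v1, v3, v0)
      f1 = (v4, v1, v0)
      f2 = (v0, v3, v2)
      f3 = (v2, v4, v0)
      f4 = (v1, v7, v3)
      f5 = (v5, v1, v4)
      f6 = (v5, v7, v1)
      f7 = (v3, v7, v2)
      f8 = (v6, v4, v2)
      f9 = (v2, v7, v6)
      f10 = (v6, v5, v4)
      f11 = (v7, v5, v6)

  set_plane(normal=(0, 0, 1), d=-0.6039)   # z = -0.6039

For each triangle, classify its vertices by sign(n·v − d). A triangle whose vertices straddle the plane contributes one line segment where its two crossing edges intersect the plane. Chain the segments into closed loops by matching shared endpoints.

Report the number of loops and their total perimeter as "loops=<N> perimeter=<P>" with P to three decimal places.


loops=1 perimeter=13.380

Straddling triangles (8 of 12):
  (v1,v3,v0) [++-] → (-1.93, -0.56034, -0.6039)–(-1.93, -1.415, -0.6039)  len=0.8547
  (v4,v1,v0) [-+-] → (0.76428, -1.415, -0.6039)–(-1.93, -1.415, -0.6039)  len=2.6943
  (v0,v3,v2) [-+-] → (-1.93, -0.56034, -0.6039)–(-1.93, 1.415, -0.6039)  len=1.9753
  (v5,v1,v4) [++-] → (0.76428, -1.415, -0.6039)–(1.93, -1.415, -0.6039)  len=1.1657
  (v3,v7,v2) [++-] → (-0.76428, 1.415, -0.6039)–(-1.93, 1.415, -0.6039)  len=1.1657
  (v2,v7,v6) [-+-] → (-0.76428, 1.415, -0.6039)–(1.93, 1.415, -0.6039)  len=2.6943
  (v6,v5,v4) [-+-] → (1.93, 0.56034, -0.6039)–(1.93, -1.415, -0.6039)  len=1.9753
  (v7,v5,v6) [++-] → (1.93, 0.56034, -0.6039)–(1.93, 1.415, -0.6039)  len=0.8547

Chained into 1 loop(s):
  loop 1: 8 segments, perimeter = 13.3800
Total perimeter = 13.380


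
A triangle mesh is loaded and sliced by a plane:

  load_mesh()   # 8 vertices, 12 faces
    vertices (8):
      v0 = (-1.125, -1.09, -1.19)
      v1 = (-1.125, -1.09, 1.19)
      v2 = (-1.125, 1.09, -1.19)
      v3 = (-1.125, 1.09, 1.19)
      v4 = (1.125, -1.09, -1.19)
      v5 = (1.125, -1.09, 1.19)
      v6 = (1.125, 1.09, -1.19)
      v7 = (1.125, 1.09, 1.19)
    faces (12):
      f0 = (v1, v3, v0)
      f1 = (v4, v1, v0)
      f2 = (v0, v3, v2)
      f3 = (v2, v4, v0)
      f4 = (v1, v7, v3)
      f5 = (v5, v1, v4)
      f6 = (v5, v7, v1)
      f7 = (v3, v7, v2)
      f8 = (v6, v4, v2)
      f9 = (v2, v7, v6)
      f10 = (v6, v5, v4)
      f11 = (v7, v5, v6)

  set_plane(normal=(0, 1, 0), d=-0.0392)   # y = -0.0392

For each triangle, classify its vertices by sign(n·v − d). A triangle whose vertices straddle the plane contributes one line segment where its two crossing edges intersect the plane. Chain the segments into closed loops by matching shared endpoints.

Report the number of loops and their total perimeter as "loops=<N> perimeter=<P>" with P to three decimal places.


Straddling triangles (8 of 12):
  (v1,v3,v0) [-+-] → (-1.125, -0.0392, 1.19)–(-1.125, -0.0392, -0.0427963)  len=1.2328
  (v0,v3,v2) [-++] → (-1.125, -0.0392, -0.0427963)–(-1.125, -0.0392, -1.19)  len=1.1472
  (v2,v4,v0) [+--] → (0.0404587, -0.0392, -1.19)–(-1.125, -0.0392, -1.19)  len=1.1655
  (v1,v7,v3) [-++] → (-0.0404587, -0.0392, 1.19)–(-1.125, -0.0392, 1.19)  len=1.0845
  (v5,v7,v1) [-+-] → (1.125, -0.0392, 1.19)–(-0.0404587, -0.0392, 1.19)  len=1.1655
  (v6,v4,v2) [+-+] → (1.125, -0.0392, -1.19)–(0.0404587, -0.0392, -1.19)  len=1.0845
  (v6,v5,v4) [+--] → (1.125, -0.0392, 0.0427963)–(1.125, -0.0392, -1.19)  len=1.2328
  (v7,v5,v6) [+-+] → (1.125, -0.0392, 1.19)–(1.125, -0.0392, 0.0427963)  len=1.1472

Chained into 1 loop(s):
  loop 1: 8 segments, perimeter = 9.2600
Total perimeter = 9.260

loops=1 perimeter=9.260


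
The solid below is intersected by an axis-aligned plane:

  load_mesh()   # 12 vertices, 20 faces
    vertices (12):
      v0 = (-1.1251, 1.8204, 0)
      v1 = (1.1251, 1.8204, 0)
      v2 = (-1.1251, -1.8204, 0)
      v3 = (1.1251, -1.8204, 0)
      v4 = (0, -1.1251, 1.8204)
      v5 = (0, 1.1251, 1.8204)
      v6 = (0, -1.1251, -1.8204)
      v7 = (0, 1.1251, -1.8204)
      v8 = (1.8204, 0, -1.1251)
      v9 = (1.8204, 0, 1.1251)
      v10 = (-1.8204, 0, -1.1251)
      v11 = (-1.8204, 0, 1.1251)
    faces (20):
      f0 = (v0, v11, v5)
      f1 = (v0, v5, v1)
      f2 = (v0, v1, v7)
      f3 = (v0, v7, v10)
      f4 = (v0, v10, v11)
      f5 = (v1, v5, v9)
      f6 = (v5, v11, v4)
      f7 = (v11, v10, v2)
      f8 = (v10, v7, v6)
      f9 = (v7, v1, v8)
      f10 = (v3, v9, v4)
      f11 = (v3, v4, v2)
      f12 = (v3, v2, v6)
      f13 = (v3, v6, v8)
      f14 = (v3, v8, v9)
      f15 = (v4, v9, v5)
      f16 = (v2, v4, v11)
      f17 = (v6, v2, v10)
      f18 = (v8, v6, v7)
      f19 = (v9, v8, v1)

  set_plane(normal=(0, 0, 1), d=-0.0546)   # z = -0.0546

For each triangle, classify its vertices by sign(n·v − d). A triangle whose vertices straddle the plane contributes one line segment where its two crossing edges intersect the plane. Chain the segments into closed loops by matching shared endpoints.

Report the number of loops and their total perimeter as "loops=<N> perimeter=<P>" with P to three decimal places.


Straddling triangles (10 of 20):
  (v0,v1,v7) [++-] → (1.09135, 1.79955, -0.0546)–(-1.09135, 1.79955, -0.0546)  len=2.1827
  (v0,v7,v10) [+--] → (-1.09135, 1.79955, -0.0546)–(-1.15884, 1.73206, -0.0546)  len=0.0954
  (v0,v10,v11) [+-+] → (-1.15884, 1.73206, -0.0546)–(-1.8204, 0, -0.0546)  len=1.8541
  (v11,v10,v2) [+-+] → (-1.8204, 0, -0.0546)–(-1.15884, -1.73206, -0.0546)  len=1.8541
  (v7,v1,v8) [-+-] → (1.09135, 1.79955, -0.0546)–(1.15884, 1.73206, -0.0546)  len=0.0954
  (v3,v2,v6) [++-] → (-1.09135, -1.79955, -0.0546)–(1.09135, -1.79955, -0.0546)  len=2.1827
  (v3,v6,v8) [+--] → (1.09135, -1.79955, -0.0546)–(1.15884, -1.73206, -0.0546)  len=0.0954
  (v3,v8,v9) [+-+] → (1.15884, -1.73206, -0.0546)–(1.8204, 0, -0.0546)  len=1.8541
  (v6,v2,v10) [-+-] → (-1.09135, -1.79955, -0.0546)–(-1.15884, -1.73206, -0.0546)  len=0.0954
  (v9,v8,v1) [+-+] → (1.8204, 0, -0.0546)–(1.15884, 1.73206, -0.0546)  len=1.8541

Chained into 1 loop(s):
  loop 1: 10 segments, perimeter = 12.1636
Total perimeter = 12.164

loops=1 perimeter=12.164
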